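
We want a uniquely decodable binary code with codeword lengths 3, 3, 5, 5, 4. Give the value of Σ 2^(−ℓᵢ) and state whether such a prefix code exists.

0.375; yes

With common denominator 2^5 = 32: Σ 2^(−ℓᵢ) = 4/32 + 4/32 + 1/32 + 1/32 + 2/32 = 12/32 = 0.375.
Kraft's inequality requires Σ ≤ 1; here Σ = 0.375 ≤ 1, so such a prefix code exists.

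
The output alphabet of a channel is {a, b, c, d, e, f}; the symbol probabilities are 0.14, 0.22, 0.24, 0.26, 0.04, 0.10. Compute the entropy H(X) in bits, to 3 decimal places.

H = −Σ pᵢ log₂ pᵢ.
−0.14·log₂(0.14) = 0.3971
−0.22·log₂(0.22) = 0.4806
−0.24·log₂(0.24) = 0.4941
−0.26·log₂(0.26) = 0.5053
−0.04·log₂(0.04) = 0.1858
−0.10·log₂(0.10) = 0.3322
Sum ≈ 2.3951 → 2.395 bits.

2.395 bits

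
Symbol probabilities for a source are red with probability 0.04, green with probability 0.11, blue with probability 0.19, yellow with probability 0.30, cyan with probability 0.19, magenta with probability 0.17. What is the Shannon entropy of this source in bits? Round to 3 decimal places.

H = −Σ pᵢ log₂ pᵢ.
−0.04·log₂(0.04) = 0.1858
−0.11·log₂(0.11) = 0.3503
−0.19·log₂(0.19) = 0.4552
−0.30·log₂(0.30) = 0.5211
−0.19·log₂(0.19) = 0.4552
−0.17·log₂(0.17) = 0.4346
Sum ≈ 2.4022 → 2.402 bits.

2.402 bits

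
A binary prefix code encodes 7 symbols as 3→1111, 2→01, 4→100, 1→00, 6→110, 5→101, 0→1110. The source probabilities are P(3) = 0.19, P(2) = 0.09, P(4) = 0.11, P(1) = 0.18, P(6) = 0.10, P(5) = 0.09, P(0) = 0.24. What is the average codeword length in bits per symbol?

3.16 bits/symbol

L̄ = Σ pᵢ·ℓᵢ = 0.19·4 + 0.09·2 + 0.11·3 + 0.18·2 + 0.10·3 + 0.09·3 + 0.24·4 = 3.16 bits/symbol.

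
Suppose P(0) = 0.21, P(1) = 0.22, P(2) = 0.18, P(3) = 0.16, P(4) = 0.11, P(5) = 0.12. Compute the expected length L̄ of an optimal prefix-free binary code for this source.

Repeatedly combine the two least-probable nodes; the expected code length is the sum of the merged weights.
merge 11/100 + 3/25 → 23/100
merge 4/25 + 9/50 → 17/50
merge 21/100 + 11/50 → 43/100
merge 23/100 + 17/50 → 57/100
merge 43/100 + 57/100 → 1
L = 23/100 + 17/50 + 43/100 + 57/100 + 1 = 257/100 = 2.57 bits/symbol.

2.57 bits/symbol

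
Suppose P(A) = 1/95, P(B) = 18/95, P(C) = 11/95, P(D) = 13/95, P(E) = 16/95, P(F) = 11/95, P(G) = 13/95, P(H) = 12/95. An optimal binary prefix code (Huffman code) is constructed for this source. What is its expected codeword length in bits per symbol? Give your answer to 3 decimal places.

2.937 bits/symbol

Repeatedly combine the two least-probable nodes; the expected code length is the sum of the merged weights.
merge 1/95 + 11/95 → 12/95
merge 11/95 + 12/95 → 23/95
merge 12/95 + 13/95 → 5/19
merge 13/95 + 16/95 → 29/95
merge 18/95 + 23/95 → 41/95
merge 5/19 + 29/95 → 54/95
merge 41/95 + 54/95 → 1
L = 12/95 + 23/95 + 5/19 + 29/95 + 41/95 + 54/95 + 1 = 279/95 ≈ 2.937 bits/symbol.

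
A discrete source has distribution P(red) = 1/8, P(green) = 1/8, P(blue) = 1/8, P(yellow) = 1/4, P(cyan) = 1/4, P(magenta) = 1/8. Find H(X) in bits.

2.5 bits

Each probability is a power of 1/2, so log₂(1/p) is an integer.
H = Σ p·log₂(1/p) = 1/8·3 + 1/8·3 + 1/8·3 + 1/4·2 + 1/4·2 + 1/8·3 = 2.5 bits.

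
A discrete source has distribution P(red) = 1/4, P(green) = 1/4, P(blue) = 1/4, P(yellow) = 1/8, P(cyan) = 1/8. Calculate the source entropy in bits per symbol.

2.25 bits

Each probability is a power of 1/2, so log₂(1/p) is an integer.
H = Σ p·log₂(1/p) = 1/4·2 + 1/4·2 + 1/4·2 + 1/8·3 + 1/8·3 = 2.25 bits.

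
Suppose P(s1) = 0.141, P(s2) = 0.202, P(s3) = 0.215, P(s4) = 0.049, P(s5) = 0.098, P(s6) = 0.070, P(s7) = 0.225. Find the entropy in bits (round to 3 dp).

2.636 bits

H = −Σ pᵢ log₂ pᵢ.
−0.141·log₂(0.141) = 0.3985
−0.202·log₂(0.202) = 0.4661
−0.215·log₂(0.215) = 0.4768
−0.049·log₂(0.049) = 0.2132
−0.098·log₂(0.098) = 0.3284
−0.070·log₂(0.070) = 0.2686
−0.225·log₂(0.225) = 0.4842
Sum ≈ 2.6358 → 2.636 bits.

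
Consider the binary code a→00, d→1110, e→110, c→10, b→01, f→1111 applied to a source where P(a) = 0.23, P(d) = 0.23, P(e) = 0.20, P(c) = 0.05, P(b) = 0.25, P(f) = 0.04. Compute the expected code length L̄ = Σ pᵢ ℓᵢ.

L̄ = Σ pᵢ·ℓᵢ = 0.23·2 + 0.23·4 + 0.20·3 + 0.05·2 + 0.25·2 + 0.04·4 = 2.74 bits/symbol.

2.74 bits/symbol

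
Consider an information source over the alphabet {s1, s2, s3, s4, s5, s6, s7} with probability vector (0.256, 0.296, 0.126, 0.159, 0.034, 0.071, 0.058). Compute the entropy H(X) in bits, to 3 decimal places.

H = −Σ pᵢ log₂ pᵢ.
−0.256·log₂(0.256) = 0.5032
−0.296·log₂(0.296) = 0.5199
−0.126·log₂(0.126) = 0.3766
−0.159·log₂(0.159) = 0.4218
−0.034·log₂(0.034) = 0.1659
−0.071·log₂(0.071) = 0.2709
−0.058·log₂(0.058) = 0.2383
Sum ≈ 2.4965 → 2.497 bits.

2.497 bits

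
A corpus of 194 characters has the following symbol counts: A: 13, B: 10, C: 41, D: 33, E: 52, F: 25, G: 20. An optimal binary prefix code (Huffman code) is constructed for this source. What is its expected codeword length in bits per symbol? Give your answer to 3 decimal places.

Probabilities are the counts divided by 194.
Repeatedly combine the two least-probable nodes; the expected code length is the sum of the merged weights.
merge 5/97 + 13/194 → 23/194
merge 10/97 + 23/194 → 43/194
merge 25/194 + 33/194 → 29/97
merge 41/194 + 43/194 → 42/97
merge 26/97 + 29/97 → 55/97
merge 42/97 + 55/97 → 1
L = 23/194 + 43/194 + 29/97 + 42/97 + 55/97 + 1 = 256/97 ≈ 2.639 bits/symbol.

2.639 bits/symbol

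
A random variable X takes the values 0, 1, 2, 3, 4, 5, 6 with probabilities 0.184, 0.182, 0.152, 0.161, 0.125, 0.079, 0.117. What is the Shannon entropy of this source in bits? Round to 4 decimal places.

2.7605 bits

H = −Σ pᵢ log₂ pᵢ.
−0.184·log₂(0.184) = 0.4494
−0.182·log₂(0.182) = 0.4474
−0.152·log₂(0.152) = 0.4131
−0.161·log₂(0.161) = 0.4242
−0.125·log₂(0.125) = 0.3750
−0.079·log₂(0.079) = 0.2893
−0.117·log₂(0.117) = 0.3622
Sum ≈ 2.7605 → 2.7605 bits.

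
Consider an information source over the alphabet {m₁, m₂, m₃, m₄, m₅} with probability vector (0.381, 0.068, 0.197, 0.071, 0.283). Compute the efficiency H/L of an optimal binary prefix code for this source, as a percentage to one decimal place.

97.5%

Entropy H = −Σ p log₂ p ≈ 2.0422 bits.
Huffman merges: 17/250+71/1000→139/1000; 139/1000+197/1000→42/125; 283/1000+42/125→619/1000; 381/1000+619/1000→1. L = 1047/500 ≈ 2.0940.
Efficiency = H/L = 2.0422/2.0940 = 97.5%.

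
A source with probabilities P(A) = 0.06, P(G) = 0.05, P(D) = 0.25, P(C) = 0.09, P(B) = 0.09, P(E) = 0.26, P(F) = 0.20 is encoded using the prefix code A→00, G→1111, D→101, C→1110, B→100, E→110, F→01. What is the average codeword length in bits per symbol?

2.88 bits/symbol

L̄ = Σ pᵢ·ℓᵢ = 0.06·2 + 0.05·4 + 0.25·3 + 0.09·4 + 0.09·3 + 0.26·3 + 0.20·2 = 2.88 bits/symbol.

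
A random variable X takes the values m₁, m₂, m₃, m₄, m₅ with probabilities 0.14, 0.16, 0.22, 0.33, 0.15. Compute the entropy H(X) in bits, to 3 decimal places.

2.239 bits

H = −Σ pᵢ log₂ pᵢ.
−0.14·log₂(0.14) = 0.3971
−0.16·log₂(0.16) = 0.4230
−0.22·log₂(0.22) = 0.4806
−0.33·log₂(0.33) = 0.5278
−0.15·log₂(0.15) = 0.4105
Sum ≈ 2.2391 → 2.239 bits.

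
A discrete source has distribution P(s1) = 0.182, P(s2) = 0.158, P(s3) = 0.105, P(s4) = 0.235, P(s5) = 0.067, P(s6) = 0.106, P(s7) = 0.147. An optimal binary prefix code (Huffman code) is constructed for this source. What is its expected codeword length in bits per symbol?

Repeatedly combine the two least-probable nodes; the expected code length is the sum of the merged weights.
merge 67/1000 + 21/200 → 43/250
merge 53/500 + 147/1000 → 253/1000
merge 79/500 + 43/250 → 33/100
merge 91/500 + 47/200 → 417/1000
merge 253/1000 + 33/100 → 583/1000
merge 417/1000 + 583/1000 → 1
L = 43/250 + 253/1000 + 33/100 + 417/1000 + 583/1000 + 1 = 551/200 = 2.755 bits/symbol.

2.755 bits/symbol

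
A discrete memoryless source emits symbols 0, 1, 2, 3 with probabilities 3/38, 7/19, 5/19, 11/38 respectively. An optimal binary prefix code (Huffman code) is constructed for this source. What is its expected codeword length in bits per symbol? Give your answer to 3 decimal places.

Repeatedly combine the two least-probable nodes; the expected code length is the sum of the merged weights.
merge 3/38 + 5/19 → 13/38
merge 11/38 + 13/38 → 12/19
merge 7/19 + 12/19 → 1
L = 13/38 + 12/19 + 1 = 75/38 ≈ 1.974 bits/symbol.

1.974 bits/symbol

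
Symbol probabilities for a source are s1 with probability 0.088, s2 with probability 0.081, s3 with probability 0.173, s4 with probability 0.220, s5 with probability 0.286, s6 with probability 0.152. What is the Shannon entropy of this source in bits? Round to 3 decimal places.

H = −Σ pᵢ log₂ pᵢ.
−0.088·log₂(0.088) = 0.3086
−0.081·log₂(0.081) = 0.2937
−0.173·log₂(0.173) = 0.4379
−0.220·log₂(0.220) = 0.4806
−0.286·log₂(0.286) = 0.5165
−0.152·log₂(0.152) = 0.4131
Sum ≈ 2.4503 → 2.450 bits.

2.450 bits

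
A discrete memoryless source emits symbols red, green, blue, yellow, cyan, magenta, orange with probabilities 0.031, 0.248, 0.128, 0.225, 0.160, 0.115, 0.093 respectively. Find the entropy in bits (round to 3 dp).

2.619 bits

H = −Σ pᵢ log₂ pᵢ.
−0.031·log₂(0.031) = 0.1554
−0.248·log₂(0.248) = 0.4989
−0.128·log₂(0.128) = 0.3796
−0.225·log₂(0.225) = 0.4842
−0.160·log₂(0.160) = 0.4230
−0.115·log₂(0.115) = 0.3588
−0.093·log₂(0.093) = 0.3187
Sum ≈ 2.6186 → 2.619 bits.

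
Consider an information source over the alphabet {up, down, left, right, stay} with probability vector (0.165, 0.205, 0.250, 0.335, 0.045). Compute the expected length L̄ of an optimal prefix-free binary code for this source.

Repeatedly combine the two least-probable nodes; the expected code length is the sum of the merged weights.
merge 9/200 + 33/200 → 21/100
merge 41/200 + 21/100 → 83/200
merge 1/4 + 67/200 → 117/200
merge 83/200 + 117/200 → 1
L = 21/100 + 83/200 + 117/200 + 1 = 221/100 = 2.21 bits/symbol.

2.21 bits/symbol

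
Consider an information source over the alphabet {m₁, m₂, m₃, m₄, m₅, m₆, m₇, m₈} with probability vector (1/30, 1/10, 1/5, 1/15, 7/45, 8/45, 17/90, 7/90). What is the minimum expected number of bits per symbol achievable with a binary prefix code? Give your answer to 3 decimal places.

2.889 bits/symbol

Repeatedly combine the two least-probable nodes; the expected code length is the sum of the merged weights.
merge 1/30 + 1/15 → 1/10
merge 7/90 + 1/10 → 8/45
merge 1/10 + 7/45 → 23/90
merge 8/45 + 8/45 → 16/45
merge 17/90 + 1/5 → 7/18
merge 23/90 + 16/45 → 11/18
merge 7/18 + 11/18 → 1
L = 1/10 + 8/45 + 23/90 + 16/45 + 7/18 + 11/18 + 1 = 26/9 ≈ 2.889 bits/symbol.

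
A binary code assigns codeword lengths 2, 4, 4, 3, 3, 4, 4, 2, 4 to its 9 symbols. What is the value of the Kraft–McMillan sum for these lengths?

With common denominator 2^4 = 16: Σ 2^(−ℓᵢ) = 4/16 + 1/16 + 1/16 + 2/16 + 2/16 + 1/16 + 1/16 + 4/16 + 1/16 = 17/16 = 1.0625.

1.0625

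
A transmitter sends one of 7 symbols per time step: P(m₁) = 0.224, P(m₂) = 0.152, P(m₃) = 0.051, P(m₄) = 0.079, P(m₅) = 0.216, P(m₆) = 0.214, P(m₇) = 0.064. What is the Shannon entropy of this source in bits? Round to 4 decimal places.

H = −Σ pᵢ log₂ pᵢ.
−0.224·log₂(0.224) = 0.4835
−0.152·log₂(0.152) = 0.4131
−0.051·log₂(0.051) = 0.2190
−0.079·log₂(0.079) = 0.2893
−0.216·log₂(0.216) = 0.4776
−0.214·log₂(0.214) = 0.4760
−0.064·log₂(0.064) = 0.2538
Sum ≈ 2.6122 → 2.6122 bits.

2.6122 bits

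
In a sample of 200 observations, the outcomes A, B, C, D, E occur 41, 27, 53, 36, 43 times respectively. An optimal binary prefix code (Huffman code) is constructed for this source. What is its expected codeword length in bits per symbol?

2.315 bits/symbol

Probabilities are the counts divided by 200.
Repeatedly combine the two least-probable nodes; the expected code length is the sum of the merged weights.
merge 27/200 + 9/50 → 63/200
merge 41/200 + 43/200 → 21/50
merge 53/200 + 63/200 → 29/50
merge 21/50 + 29/50 → 1
L = 63/200 + 21/50 + 29/50 + 1 = 463/200 = 2.315 bits/symbol.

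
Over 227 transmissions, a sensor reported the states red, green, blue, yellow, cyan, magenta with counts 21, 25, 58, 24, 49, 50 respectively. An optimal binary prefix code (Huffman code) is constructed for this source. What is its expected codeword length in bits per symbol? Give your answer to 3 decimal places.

Probabilities are the counts divided by 227.
Repeatedly combine the two least-probable nodes; the expected code length is the sum of the merged weights.
merge 21/227 + 24/227 → 45/227
merge 25/227 + 45/227 → 70/227
merge 49/227 + 50/227 → 99/227
merge 58/227 + 70/227 → 128/227
merge 99/227 + 128/227 → 1
L = 45/227 + 70/227 + 99/227 + 128/227 + 1 = 569/227 ≈ 2.507 bits/symbol.

2.507 bits/symbol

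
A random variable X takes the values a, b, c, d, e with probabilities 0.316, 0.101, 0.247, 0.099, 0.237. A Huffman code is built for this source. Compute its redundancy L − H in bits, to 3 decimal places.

Entropy H = −Σ p log₂ p ≈ 2.1801 bits.
Huffman merges: 99/1000+101/1000→1/5; 1/5+237/1000→437/1000; 247/1000+79/250→563/1000; 437/1000+563/1000→1. L = 11/5 ≈ 2.2000.
L − H = 2.2000 − 2.1801 = 0.020 bits.

0.020 bits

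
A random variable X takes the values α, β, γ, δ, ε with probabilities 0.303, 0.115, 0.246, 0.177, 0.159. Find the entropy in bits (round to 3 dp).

2.242 bits

H = −Σ pᵢ log₂ pᵢ.
−0.303·log₂(0.303) = 0.5220
−0.115·log₂(0.115) = 0.3588
−0.246·log₂(0.246) = 0.4977
−0.177·log₂(0.177) = 0.4422
−0.159·log₂(0.159) = 0.4218
Sum ≈ 2.2425 → 2.242 bits.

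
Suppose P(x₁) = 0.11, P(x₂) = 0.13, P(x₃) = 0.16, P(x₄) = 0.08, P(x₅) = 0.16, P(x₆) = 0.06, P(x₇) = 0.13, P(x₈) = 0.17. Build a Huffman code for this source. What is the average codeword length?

Repeatedly combine the two least-probable nodes; the expected code length is the sum of the merged weights.
merge 3/50 + 2/25 → 7/50
merge 11/100 + 13/100 → 6/25
merge 13/100 + 7/50 → 27/100
merge 4/25 + 4/25 → 8/25
merge 17/100 + 6/25 → 41/100
merge 27/100 + 8/25 → 59/100
merge 41/100 + 59/100 → 1
L = 7/50 + 6/25 + 27/100 + 8/25 + 41/100 + 59/100 + 1 = 297/100 = 2.97 bits/symbol.

2.97 bits/symbol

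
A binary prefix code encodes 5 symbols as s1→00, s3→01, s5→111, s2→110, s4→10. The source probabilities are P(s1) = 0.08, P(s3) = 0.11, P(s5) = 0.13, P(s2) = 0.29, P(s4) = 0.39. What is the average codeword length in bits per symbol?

L̄ = Σ pᵢ·ℓᵢ = 0.08·2 + 0.11·2 + 0.13·3 + 0.29·3 + 0.39·2 = 2.42 bits/symbol.

2.42 bits/symbol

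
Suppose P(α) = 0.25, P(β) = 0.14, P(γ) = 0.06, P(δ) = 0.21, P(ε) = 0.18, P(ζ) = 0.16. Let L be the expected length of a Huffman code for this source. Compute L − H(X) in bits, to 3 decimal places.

Entropy H = −Σ p log₂ p ≈ 2.4818 bits.
Huffman merges: 3/50+7/50→1/5; 4/25+9/50→17/50; 1/5+21/100→41/100; 1/4+17/50→59/100; 41/100+59/100→1. L = 127/50 ≈ 2.5400.
L − H = 2.5400 − 2.4818 = 0.058 bits.

0.058 bits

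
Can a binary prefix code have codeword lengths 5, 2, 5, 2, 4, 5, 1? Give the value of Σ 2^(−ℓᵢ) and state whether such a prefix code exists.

With common denominator 2^5 = 32: Σ 2^(−ℓᵢ) = 1/32 + 8/32 + 1/32 + 8/32 + 2/32 + 1/32 + 16/32 = 37/32 = 1.15625.
Kraft's inequality requires Σ ≤ 1; here Σ = 1.15625 > 1, so no such prefix code exists.

1.15625; no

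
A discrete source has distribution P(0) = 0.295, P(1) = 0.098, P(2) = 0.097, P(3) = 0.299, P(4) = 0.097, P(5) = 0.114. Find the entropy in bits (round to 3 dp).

H = −Σ pᵢ log₂ pᵢ.
−0.295·log₂(0.295) = 0.5196
−0.098·log₂(0.098) = 0.3284
−0.097·log₂(0.097) = 0.3265
−0.299·log₂(0.299) = 0.5208
−0.097·log₂(0.097) = 0.3265
−0.114·log₂(0.114) = 0.3571
Sum ≈ 2.3789 → 2.379 bits.

2.379 bits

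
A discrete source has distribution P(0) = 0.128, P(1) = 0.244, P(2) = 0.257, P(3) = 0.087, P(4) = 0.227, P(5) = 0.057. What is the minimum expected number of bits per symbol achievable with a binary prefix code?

Repeatedly combine the two least-probable nodes; the expected code length is the sum of the merged weights.
merge 57/1000 + 87/1000 → 18/125
merge 16/125 + 18/125 → 34/125
merge 227/1000 + 61/250 → 471/1000
merge 257/1000 + 34/125 → 529/1000
merge 471/1000 + 529/1000 → 1
L = 18/125 + 34/125 + 471/1000 + 529/1000 + 1 = 302/125 = 2.416 bits/symbol.

2.416 bits/symbol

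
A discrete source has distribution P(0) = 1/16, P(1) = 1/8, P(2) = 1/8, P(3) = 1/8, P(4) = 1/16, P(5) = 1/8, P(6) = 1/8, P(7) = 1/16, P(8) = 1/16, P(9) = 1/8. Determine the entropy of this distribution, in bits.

3.25 bits

Each probability is a power of 1/2, so log₂(1/p) is an integer.
H = Σ p·log₂(1/p) = 1/16·4 + 1/8·3 + 1/8·3 + 1/8·3 + 1/16·4 + 1/8·3 + 1/8·3 + 1/16·4 + 1/16·4 + 1/8·3 = 3.25 bits.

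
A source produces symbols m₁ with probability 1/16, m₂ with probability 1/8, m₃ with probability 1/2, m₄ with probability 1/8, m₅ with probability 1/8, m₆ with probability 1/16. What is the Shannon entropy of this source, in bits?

2.125 bits

Each probability is a power of 1/2, so log₂(1/p) is an integer.
H = Σ p·log₂(1/p) = 1/16·4 + 1/8·3 + 1/2·1 + 1/8·3 + 1/8·3 + 1/16·4 = 2.125 bits.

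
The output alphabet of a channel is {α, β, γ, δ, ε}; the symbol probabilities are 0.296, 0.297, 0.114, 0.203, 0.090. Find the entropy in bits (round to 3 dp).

H = −Σ pᵢ log₂ pᵢ.
−0.296·log₂(0.296) = 0.5199
−0.297·log₂(0.297) = 0.5202
−0.114·log₂(0.114) = 0.3571
−0.203·log₂(0.203) = 0.4670
−0.090·log₂(0.090) = 0.3127
Sum ≈ 2.1769 → 2.177 bits.

2.177 bits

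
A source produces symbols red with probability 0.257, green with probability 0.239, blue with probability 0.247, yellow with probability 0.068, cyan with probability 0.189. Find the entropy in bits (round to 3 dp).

2.214 bits

H = −Σ pᵢ log₂ pᵢ.
−0.257·log₂(0.257) = 0.5038
−0.239·log₂(0.239) = 0.4935
−0.247·log₂(0.247) = 0.4983
−0.068·log₂(0.068) = 0.2637
−0.189·log₂(0.189) = 0.4543
Sum ≈ 2.2136 → 2.214 bits.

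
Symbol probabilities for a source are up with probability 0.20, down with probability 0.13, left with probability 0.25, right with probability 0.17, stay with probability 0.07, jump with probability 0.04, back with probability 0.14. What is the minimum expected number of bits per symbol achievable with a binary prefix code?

Repeatedly combine the two least-probable nodes; the expected code length is the sum of the merged weights.
merge 1/25 + 7/100 → 11/100
merge 11/100 + 13/100 → 6/25
merge 7/50 + 17/100 → 31/100
merge 1/5 + 6/25 → 11/25
merge 1/4 + 31/100 → 14/25
merge 11/25 + 14/25 → 1
L = 11/100 + 6/25 + 31/100 + 11/25 + 14/25 + 1 = 133/50 = 2.66 bits/symbol.

2.66 bits/symbol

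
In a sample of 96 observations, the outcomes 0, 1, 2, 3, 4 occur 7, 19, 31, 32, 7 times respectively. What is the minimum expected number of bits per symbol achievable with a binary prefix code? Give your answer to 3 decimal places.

Probabilities are the counts divided by 96.
Repeatedly combine the two least-probable nodes; the expected code length is the sum of the merged weights.
merge 7/96 + 7/96 → 7/48
merge 7/48 + 19/96 → 11/32
merge 31/96 + 1/3 → 21/32
merge 11/32 + 21/32 → 1
L = 7/48 + 11/32 + 21/32 + 1 = 103/48 ≈ 2.146 bits/symbol.

2.146 bits/symbol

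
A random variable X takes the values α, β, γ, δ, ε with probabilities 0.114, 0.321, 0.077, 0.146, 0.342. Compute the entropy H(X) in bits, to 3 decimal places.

2.103 bits

H = −Σ pᵢ log₂ pᵢ.
−0.114·log₂(0.114) = 0.3571
−0.321·log₂(0.321) = 0.5262
−0.077·log₂(0.077) = 0.2848
−0.146·log₂(0.146) = 0.4053
−0.342·log₂(0.342) = 0.5294
Sum ≈ 2.1029 → 2.103 bits.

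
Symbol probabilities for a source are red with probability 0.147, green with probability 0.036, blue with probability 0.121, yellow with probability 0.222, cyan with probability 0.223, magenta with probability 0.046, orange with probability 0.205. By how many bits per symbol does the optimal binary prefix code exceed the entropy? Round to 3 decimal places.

Entropy H = −Σ p log₂ p ≈ 2.5858 bits.
Huffman merges: 9/250+23/500→41/500; 41/500+121/1000→203/1000; 147/1000+203/1000→7/20; 41/200+111/500→427/1000; 223/1000+7/20→573/1000; 427/1000+573/1000→1. L = 527/200 ≈ 2.6350.
L − H = 2.6350 − 2.5858 = 0.049 bits.

0.049 bits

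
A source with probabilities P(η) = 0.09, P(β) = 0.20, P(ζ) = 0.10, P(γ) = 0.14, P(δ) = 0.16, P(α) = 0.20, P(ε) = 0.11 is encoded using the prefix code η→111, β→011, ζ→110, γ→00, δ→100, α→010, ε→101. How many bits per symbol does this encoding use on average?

2.86 bits/symbol

L̄ = Σ pᵢ·ℓᵢ = 0.09·3 + 0.20·3 + 0.10·3 + 0.14·2 + 0.16·3 + 0.20·3 + 0.11·3 = 2.86 bits/symbol.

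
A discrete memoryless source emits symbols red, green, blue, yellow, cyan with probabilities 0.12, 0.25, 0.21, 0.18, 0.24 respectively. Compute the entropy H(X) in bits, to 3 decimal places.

H = −Σ pᵢ log₂ pᵢ.
−0.12·log₂(0.12) = 0.3671
−0.25·log₂(0.25) = 0.5000
−0.21·log₂(0.21) = 0.4728
−0.18·log₂(0.18) = 0.4453
−0.24·log₂(0.24) = 0.4941
Sum ≈ 2.2793 → 2.279 bits.

2.279 bits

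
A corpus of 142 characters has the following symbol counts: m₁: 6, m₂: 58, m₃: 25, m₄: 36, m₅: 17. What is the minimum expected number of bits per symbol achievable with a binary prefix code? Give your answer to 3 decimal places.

Probabilities are the counts divided by 142.
Repeatedly combine the two least-probable nodes; the expected code length is the sum of the merged weights.
merge 3/71 + 17/142 → 23/142
merge 23/142 + 25/142 → 24/71
merge 18/71 + 24/71 → 42/71
merge 29/71 + 42/71 → 1
L = 23/142 + 24/71 + 42/71 + 1 = 297/142 ≈ 2.092 bits/symbol.

2.092 bits/symbol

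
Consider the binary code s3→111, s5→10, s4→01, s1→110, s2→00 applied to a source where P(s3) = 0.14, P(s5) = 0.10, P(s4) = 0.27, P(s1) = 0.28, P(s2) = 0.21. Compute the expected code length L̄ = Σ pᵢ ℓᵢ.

2.42 bits/symbol

L̄ = Σ pᵢ·ℓᵢ = 0.14·3 + 0.10·2 + 0.27·2 + 0.28·3 + 0.21·2 = 2.42 bits/symbol.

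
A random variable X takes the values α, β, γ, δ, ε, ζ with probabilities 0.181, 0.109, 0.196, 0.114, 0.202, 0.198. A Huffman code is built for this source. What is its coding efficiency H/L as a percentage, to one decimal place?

Entropy H = −Σ p log₂ p ≈ 2.5416 bits.
Huffman merges: 109/1000+57/500→223/1000; 181/1000+49/250→377/1000; 99/500+101/500→2/5; 223/1000+377/1000→3/5; 2/5+3/5→1. L = 13/5 ≈ 2.6000.
Efficiency = H/L = 2.5416/2.6000 = 97.8%.

97.8%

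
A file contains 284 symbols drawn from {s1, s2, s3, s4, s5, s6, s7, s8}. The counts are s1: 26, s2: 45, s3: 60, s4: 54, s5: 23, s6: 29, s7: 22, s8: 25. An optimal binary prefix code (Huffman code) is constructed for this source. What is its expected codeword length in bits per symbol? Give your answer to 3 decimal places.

2.937 bits/symbol

Probabilities are the counts divided by 284.
Repeatedly combine the two least-probable nodes; the expected code length is the sum of the merged weights.
merge 11/142 + 23/284 → 45/284
merge 25/284 + 13/142 → 51/284
merge 29/284 + 45/284 → 37/142
merge 45/284 + 51/284 → 24/71
merge 27/142 + 15/71 → 57/142
merge 37/142 + 24/71 → 85/142
merge 57/142 + 85/142 → 1
L = 45/284 + 51/284 + 37/142 + 24/71 + 57/142 + 85/142 + 1 = 417/142 ≈ 2.937 bits/symbol.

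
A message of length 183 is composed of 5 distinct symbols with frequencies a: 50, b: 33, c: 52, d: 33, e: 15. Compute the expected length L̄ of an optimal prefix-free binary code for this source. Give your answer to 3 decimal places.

Probabilities are the counts divided by 183.
Repeatedly combine the two least-probable nodes; the expected code length is the sum of the merged weights.
merge 5/61 + 11/61 → 16/61
merge 11/61 + 16/61 → 27/61
merge 50/183 + 52/183 → 34/61
merge 27/61 + 34/61 → 1
L = 16/61 + 27/61 + 34/61 + 1 = 138/61 ≈ 2.262 bits/symbol.

2.262 bits/symbol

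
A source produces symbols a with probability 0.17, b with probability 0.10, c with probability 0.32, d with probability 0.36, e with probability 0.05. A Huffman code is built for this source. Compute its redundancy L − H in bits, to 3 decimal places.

0.070 bits

Entropy H = −Σ p log₂ p ≈ 2.0395 bits.
Huffman merges: 1/20+1/10→3/20; 3/20+17/100→8/25; 8/25+8/25→16/25; 9/25+16/25→1. L = 211/100 ≈ 2.1100.
L − H = 2.1100 − 2.0395 = 0.070 bits.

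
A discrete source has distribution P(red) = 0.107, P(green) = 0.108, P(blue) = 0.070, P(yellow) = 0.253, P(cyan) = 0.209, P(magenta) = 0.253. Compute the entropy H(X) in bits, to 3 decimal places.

H = −Σ pᵢ log₂ pᵢ.
−0.107·log₂(0.107) = 0.3450
−0.108·log₂(0.108) = 0.3468
−0.070·log₂(0.070) = 0.2686
−0.253·log₂(0.253) = 0.5016
−0.209·log₂(0.209) = 0.4720
−0.253·log₂(0.253) = 0.5016
Sum ≈ 2.4356 → 2.436 bits.

2.436 bits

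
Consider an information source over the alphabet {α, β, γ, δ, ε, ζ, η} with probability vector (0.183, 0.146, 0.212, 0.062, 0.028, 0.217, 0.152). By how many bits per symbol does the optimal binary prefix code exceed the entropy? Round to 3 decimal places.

Entropy H = −Σ p log₂ p ≈ 2.6127 bits.
Huffman merges: 7/250+31/500→9/100; 9/100+73/500→59/250; 19/125+183/1000→67/200; 53/250+217/1000→429/1000; 59/250+67/200→571/1000; 429/1000+571/1000→1. L = 2661/1000 ≈ 2.6610.
L − H = 2.6610 − 2.6127 = 0.048 bits.

0.048 bits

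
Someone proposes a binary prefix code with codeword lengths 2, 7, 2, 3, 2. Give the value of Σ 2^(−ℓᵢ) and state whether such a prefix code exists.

With common denominator 2^7 = 128: Σ 2^(−ℓᵢ) = 32/128 + 1/128 + 32/128 + 16/128 + 32/128 = 113/128 = 0.8828125.
Kraft's inequality requires Σ ≤ 1; here Σ = 0.8828125 ≤ 1, so such a prefix code exists.

0.8828125; yes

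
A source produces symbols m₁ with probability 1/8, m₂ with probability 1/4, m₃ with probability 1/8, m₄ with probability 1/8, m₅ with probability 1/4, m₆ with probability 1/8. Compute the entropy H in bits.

Each probability is a power of 1/2, so log₂(1/p) is an integer.
H = Σ p·log₂(1/p) = 1/8·3 + 1/4·2 + 1/8·3 + 1/8·3 + 1/4·2 + 1/8·3 = 2.5 bits.

2.5 bits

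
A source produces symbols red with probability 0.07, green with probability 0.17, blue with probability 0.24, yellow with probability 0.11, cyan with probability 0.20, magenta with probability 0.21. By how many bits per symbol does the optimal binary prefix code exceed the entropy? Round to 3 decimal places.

Entropy H = −Σ p log₂ p ≈ 2.4848 bits.
Huffman merges: 7/100+11/100→9/50; 17/100+9/50→7/20; 1/5+21/100→41/100; 6/25+7/20→59/100; 41/100+59/100→1. L = 253/100 ≈ 2.5300.
L − H = 2.5300 − 2.4848 = 0.045 bits.

0.045 bits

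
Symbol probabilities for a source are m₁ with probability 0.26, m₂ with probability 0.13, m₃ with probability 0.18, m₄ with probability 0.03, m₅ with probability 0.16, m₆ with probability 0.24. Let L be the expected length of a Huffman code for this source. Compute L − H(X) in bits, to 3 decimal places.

Entropy H = −Σ p log₂ p ≈ 2.4022 bits.
Huffman merges: 3/100+13/100→4/25; 4/25+4/25→8/25; 9/50+6/25→21/50; 13/50+8/25→29/50; 21/50+29/50→1. L = 62/25 ≈ 2.4800.
L − H = 2.4800 − 2.4022 = 0.078 bits.

0.078 bits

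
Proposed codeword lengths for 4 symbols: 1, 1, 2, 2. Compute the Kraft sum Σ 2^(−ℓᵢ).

1.5

With common denominator 2^2 = 4: Σ 2^(−ℓᵢ) = 2/4 + 2/4 + 1/4 + 1/4 = 6/4 = 1.5.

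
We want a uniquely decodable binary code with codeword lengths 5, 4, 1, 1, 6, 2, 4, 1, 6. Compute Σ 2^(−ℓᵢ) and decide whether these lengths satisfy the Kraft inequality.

With common denominator 2^6 = 64: Σ 2^(−ℓᵢ) = 2/64 + 4/64 + 32/64 + 32/64 + 1/64 + 16/64 + 4/64 + 32/64 + 1/64 = 124/64 = 1.9375.
Kraft's inequality requires Σ ≤ 1; here Σ = 1.9375 > 1, so no such prefix code exists.

1.9375; no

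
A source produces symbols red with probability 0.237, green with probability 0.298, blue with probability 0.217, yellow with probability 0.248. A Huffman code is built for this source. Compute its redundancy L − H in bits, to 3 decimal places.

0.010 bits

Entropy H = −Σ p log₂ p ≈ 1.9899 bits.
Huffman merges: 217/1000+237/1000→227/500; 31/125+149/500→273/500; 227/500+273/500→1. L = 2 ≈ 2.0000.
L − H = 2.0000 − 1.9899 = 0.010 bits.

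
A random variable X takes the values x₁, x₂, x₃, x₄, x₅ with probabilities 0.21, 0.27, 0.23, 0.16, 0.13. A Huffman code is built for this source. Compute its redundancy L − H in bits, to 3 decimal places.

0.014 bits

Entropy H = −Σ p log₂ p ≈ 2.2762 bits.
Huffman merges: 13/100+4/25→29/100; 21/100+23/100→11/25; 27/100+29/100→14/25; 11/25+14/25→1. L = 229/100 ≈ 2.2900.
L − H = 2.2900 − 2.2762 = 0.014 bits.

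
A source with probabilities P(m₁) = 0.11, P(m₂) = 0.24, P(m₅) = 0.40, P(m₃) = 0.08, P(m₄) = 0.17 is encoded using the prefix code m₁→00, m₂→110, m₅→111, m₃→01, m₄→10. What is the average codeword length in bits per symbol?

L̄ = Σ pᵢ·ℓᵢ = 0.11·2 + 0.24·3 + 0.40·3 + 0.08·2 + 0.17·2 = 2.64 bits/symbol.

2.64 bits/symbol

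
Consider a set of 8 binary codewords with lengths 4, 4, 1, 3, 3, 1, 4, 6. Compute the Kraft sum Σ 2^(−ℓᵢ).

1.453125

With common denominator 2^6 = 64: Σ 2^(−ℓᵢ) = 4/64 + 4/64 + 32/64 + 8/64 + 8/64 + 32/64 + 4/64 + 1/64 = 93/64 = 1.453125.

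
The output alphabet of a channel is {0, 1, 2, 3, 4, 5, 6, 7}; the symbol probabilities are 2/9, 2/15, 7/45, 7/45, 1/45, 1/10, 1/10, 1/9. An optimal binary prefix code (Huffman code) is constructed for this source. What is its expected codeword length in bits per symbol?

Repeatedly combine the two least-probable nodes; the expected code length is the sum of the merged weights.
merge 1/45 + 1/10 → 11/90
merge 1/10 + 1/9 → 19/90
merge 11/90 + 2/15 → 23/90
merge 7/45 + 7/45 → 14/45
merge 19/90 + 2/9 → 13/30
merge 23/90 + 14/45 → 17/30
merge 13/30 + 17/30 → 1
L = 11/90 + 19/90 + 23/90 + 14/45 + 13/30 + 17/30 + 1 = 29/10 = 2.9 bits/symbol.

2.9 bits/symbol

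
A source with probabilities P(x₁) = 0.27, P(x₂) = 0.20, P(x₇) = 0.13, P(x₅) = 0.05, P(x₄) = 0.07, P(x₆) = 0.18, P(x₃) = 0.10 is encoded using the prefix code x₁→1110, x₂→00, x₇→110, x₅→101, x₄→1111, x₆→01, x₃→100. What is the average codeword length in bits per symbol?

2.96 bits/symbol

L̄ = Σ pᵢ·ℓᵢ = 0.27·4 + 0.20·2 + 0.13·3 + 0.05·3 + 0.07·4 + 0.18·2 + 0.10·3 = 2.96 bits/symbol.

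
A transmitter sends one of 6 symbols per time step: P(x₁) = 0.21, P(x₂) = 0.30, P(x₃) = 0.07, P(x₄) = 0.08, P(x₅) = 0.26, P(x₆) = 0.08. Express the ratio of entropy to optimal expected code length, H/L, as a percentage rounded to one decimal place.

98.8%

Entropy H = −Σ p log₂ p ≈ 2.3508 bits.
Huffman merges: 7/100+2/25→3/20; 2/25+3/20→23/100; 21/100+23/100→11/25; 13/50+3/10→14/25; 11/25+14/25→1. L = 119/50 ≈ 2.3800.
Efficiency = H/L = 2.3508/2.3800 = 98.8%.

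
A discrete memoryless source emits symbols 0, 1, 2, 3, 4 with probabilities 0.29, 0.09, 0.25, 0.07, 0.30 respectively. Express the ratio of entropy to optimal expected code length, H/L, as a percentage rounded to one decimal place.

Entropy H = −Σ p log₂ p ≈ 2.1202 bits.
Huffman merges: 7/100+9/100→4/25; 4/25+1/4→41/100; 29/100+3/10→59/100; 41/100+59/100→1. L = 54/25 ≈ 2.1600.
Efficiency = H/L = 2.1202/2.1600 = 98.2%.

98.2%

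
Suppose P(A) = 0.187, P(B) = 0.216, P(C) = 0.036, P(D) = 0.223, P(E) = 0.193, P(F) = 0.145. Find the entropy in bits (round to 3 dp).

H = −Σ pᵢ log₂ pᵢ.
−0.187·log₂(0.187) = 0.4523
−0.216·log₂(0.216) = 0.4776
−0.036·log₂(0.036) = 0.1727
−0.223·log₂(0.223) = 0.4828
−0.193·log₂(0.193) = 0.4581
−0.145·log₂(0.145) = 0.4040
Sum ≈ 2.4473 → 2.447 bits.

2.447 bits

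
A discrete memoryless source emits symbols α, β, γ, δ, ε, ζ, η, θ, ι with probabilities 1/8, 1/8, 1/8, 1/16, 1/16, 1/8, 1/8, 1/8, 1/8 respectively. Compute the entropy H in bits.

Each probability is a power of 1/2, so log₂(1/p) is an integer.
H = Σ p·log₂(1/p) = 1/8·3 + 1/8·3 + 1/8·3 + 1/16·4 + 1/16·4 + 1/8·3 + 1/8·3 + 1/8·3 + 1/8·3 = 3.125 bits.

3.125 bits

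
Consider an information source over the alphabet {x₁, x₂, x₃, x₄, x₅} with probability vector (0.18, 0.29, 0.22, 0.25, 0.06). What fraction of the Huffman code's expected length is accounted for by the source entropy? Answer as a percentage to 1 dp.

97.6%

Entropy H = −Σ p log₂ p ≈ 2.1873 bits.
Huffman merges: 3/50+9/50→6/25; 11/50+6/25→23/50; 1/4+29/100→27/50; 23/50+27/50→1. L = 56/25 ≈ 2.2400.
Efficiency = H/L = 2.1873/2.2400 = 97.6%.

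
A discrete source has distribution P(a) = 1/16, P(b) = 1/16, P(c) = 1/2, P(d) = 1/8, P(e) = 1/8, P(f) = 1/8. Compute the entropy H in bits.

Each probability is a power of 1/2, so log₂(1/p) is an integer.
H = Σ p·log₂(1/p) = 1/16·4 + 1/16·4 + 1/2·1 + 1/8·3 + 1/8·3 + 1/8·3 = 2.125 bits.

2.125 bits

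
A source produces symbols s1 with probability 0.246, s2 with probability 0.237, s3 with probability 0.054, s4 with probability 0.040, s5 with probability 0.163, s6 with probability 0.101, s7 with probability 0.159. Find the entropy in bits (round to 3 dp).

H = −Σ pᵢ log₂ pᵢ.
−0.246·log₂(0.246) = 0.4977
−0.237·log₂(0.237) = 0.4923
−0.054·log₂(0.054) = 0.2274
−0.040·log₂(0.040) = 0.1858
−0.163·log₂(0.163) = 0.4266
−0.101·log₂(0.101) = 0.3341
−0.159·log₂(0.159) = 0.4218
Sum ≈ 2.5856 → 2.586 bits.

2.586 bits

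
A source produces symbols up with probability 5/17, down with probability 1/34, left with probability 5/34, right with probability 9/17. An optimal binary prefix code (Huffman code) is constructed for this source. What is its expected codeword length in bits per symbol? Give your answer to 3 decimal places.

Repeatedly combine the two least-probable nodes; the expected code length is the sum of the merged weights.
merge 1/34 + 5/34 → 3/17
merge 3/17 + 5/17 → 8/17
merge 8/17 + 9/17 → 1
L = 3/17 + 8/17 + 1 = 28/17 ≈ 1.647 bits/symbol.

1.647 bits/symbol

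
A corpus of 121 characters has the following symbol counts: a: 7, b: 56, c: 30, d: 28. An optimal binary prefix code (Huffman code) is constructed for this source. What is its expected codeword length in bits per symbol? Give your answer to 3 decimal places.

1.826 bits/symbol

Probabilities are the counts divided by 121.
Repeatedly combine the two least-probable nodes; the expected code length is the sum of the merged weights.
merge 7/121 + 28/121 → 35/121
merge 30/121 + 35/121 → 65/121
merge 56/121 + 65/121 → 1
L = 35/121 + 65/121 + 1 = 221/121 ≈ 1.826 bits/symbol.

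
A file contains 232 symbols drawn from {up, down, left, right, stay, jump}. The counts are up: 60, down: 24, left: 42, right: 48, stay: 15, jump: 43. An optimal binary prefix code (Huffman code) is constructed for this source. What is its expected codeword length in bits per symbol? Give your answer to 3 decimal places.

Probabilities are the counts divided by 232.
Repeatedly combine the two least-probable nodes; the expected code length is the sum of the merged weights.
merge 15/232 + 3/29 → 39/232
merge 39/232 + 21/116 → 81/232
merge 43/232 + 6/29 → 91/232
merge 15/58 + 81/232 → 141/232
merge 91/232 + 141/232 → 1
L = 39/232 + 81/232 + 91/232 + 141/232 + 1 = 73/29 ≈ 2.517 bits/symbol.

2.517 bits/symbol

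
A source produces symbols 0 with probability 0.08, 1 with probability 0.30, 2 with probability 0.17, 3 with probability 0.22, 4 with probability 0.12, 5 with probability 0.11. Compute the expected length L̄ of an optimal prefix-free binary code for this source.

Repeatedly combine the two least-probable nodes; the expected code length is the sum of the merged weights.
merge 2/25 + 11/100 → 19/100
merge 3/25 + 17/100 → 29/100
merge 19/100 + 11/50 → 41/100
merge 29/100 + 3/10 → 59/100
merge 41/100 + 59/100 → 1
L = 19/100 + 29/100 + 41/100 + 59/100 + 1 = 62/25 = 2.48 bits/symbol.

2.48 bits/symbol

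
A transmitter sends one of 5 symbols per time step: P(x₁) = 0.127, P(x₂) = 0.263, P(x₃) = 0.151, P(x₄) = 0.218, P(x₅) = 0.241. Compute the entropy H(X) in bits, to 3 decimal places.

2.271 bits

H = −Σ pᵢ log₂ pᵢ.
−0.127·log₂(0.127) = 0.3781
−0.263·log₂(0.263) = 0.5068
−0.151·log₂(0.151) = 0.4118
−0.218·log₂(0.218) = 0.4791
−0.241·log₂(0.241) = 0.4947
Sum ≈ 2.2705 → 2.271 bits.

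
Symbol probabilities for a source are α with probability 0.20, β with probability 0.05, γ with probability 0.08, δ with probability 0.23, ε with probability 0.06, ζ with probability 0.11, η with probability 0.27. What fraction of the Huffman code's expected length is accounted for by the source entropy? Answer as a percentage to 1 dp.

98.6%

Entropy H = −Σ p log₂ p ≈ 2.5635 bits.
Huffman merges: 1/20+3/50→11/100; 2/25+11/100→19/100; 11/100+19/100→3/10; 1/5+23/100→43/100; 27/100+3/10→57/100; 43/100+57/100→1. L = 13/5 ≈ 2.6000.
Efficiency = H/L = 2.5635/2.6000 = 98.6%.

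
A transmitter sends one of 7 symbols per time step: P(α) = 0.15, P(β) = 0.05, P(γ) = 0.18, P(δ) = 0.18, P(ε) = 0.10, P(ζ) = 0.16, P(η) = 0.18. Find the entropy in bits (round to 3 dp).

H = −Σ pᵢ log₂ pᵢ.
−0.15·log₂(0.15) = 0.4105
−0.05·log₂(0.05) = 0.2161
−0.18·log₂(0.18) = 0.4453
−0.18·log₂(0.18) = 0.4453
−0.10·log₂(0.10) = 0.3322
−0.16·log₂(0.16) = 0.4230
−0.18·log₂(0.18) = 0.4453
Sum ≈ 2.7178 → 2.718 bits.

2.718 bits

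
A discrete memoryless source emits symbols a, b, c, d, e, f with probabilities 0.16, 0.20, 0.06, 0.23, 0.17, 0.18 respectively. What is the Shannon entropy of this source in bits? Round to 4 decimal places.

2.4985 bits

H = −Σ pᵢ log₂ pᵢ.
−0.16·log₂(0.16) = 0.4230
−0.20·log₂(0.20) = 0.4644
−0.06·log₂(0.06) = 0.2435
−0.23·log₂(0.23) = 0.4877
−0.17·log₂(0.17) = 0.4346
−0.18·log₂(0.18) = 0.4453
Sum ≈ 2.4985 → 2.4985 bits.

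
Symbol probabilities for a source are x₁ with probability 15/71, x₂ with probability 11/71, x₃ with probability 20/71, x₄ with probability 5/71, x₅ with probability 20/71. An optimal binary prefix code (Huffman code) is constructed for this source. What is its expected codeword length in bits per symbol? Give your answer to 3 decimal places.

Repeatedly combine the two least-probable nodes; the expected code length is the sum of the merged weights.
merge 5/71 + 11/71 → 16/71
merge 15/71 + 16/71 → 31/71
merge 20/71 + 20/71 → 40/71
merge 31/71 + 40/71 → 1
L = 16/71 + 31/71 + 40/71 + 1 = 158/71 ≈ 2.225 bits/symbol.

2.225 bits/symbol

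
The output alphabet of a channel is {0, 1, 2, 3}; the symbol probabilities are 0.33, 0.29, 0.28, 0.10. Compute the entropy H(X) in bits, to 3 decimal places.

H = −Σ pᵢ log₂ pᵢ.
−0.33·log₂(0.33) = 0.5278
−0.29·log₂(0.29) = 0.5179
−0.28·log₂(0.28) = 0.5142
−0.10·log₂(0.10) = 0.3322
Sum ≈ 1.8921 → 1.892 bits.

1.892 bits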